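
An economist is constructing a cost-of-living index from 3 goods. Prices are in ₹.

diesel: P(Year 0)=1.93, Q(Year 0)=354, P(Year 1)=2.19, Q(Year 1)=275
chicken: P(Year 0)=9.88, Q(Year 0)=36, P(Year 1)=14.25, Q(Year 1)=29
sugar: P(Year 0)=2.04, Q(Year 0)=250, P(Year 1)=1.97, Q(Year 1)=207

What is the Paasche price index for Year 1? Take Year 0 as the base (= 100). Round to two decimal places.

Paasche price index uses current-period quantities as weights.
ΣP(Year 1)·Q(Year 1) = 2.19×275 + 14.25×29 + 1.97×207 = 602.25 + 413.25 + 407.79 = 1423.29
ΣP(Year 0)·Q(Year 1) = 1.93×275 + 9.88×29 + 2.04×207 = 530.75 + 286.52 + 422.28 = 1239.55
Index = 1423.29 / 1239.55 × 100 = 114.8231

114.82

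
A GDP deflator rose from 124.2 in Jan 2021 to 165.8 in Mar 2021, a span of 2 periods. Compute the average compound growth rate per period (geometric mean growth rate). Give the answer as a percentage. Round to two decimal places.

Growth factor = (165.8/124.2)^(1/2) = (1.334944)^(1/2) = 1.155398
Growth rate = 1.155398 − 1 = 0.155398 = 15.5398%

15.54%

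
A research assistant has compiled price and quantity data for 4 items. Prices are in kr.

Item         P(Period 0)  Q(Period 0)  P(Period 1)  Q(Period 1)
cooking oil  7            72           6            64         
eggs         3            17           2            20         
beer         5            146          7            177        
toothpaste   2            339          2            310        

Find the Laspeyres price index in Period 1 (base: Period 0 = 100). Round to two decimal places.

Laspeyres price index uses base-period quantities as weights.
ΣP(Period 1)·Q(Period 0) = 6×72 + 2×17 + 7×146 + 2×339 = 432 + 34 + 1022 + 678 = 2166
ΣP(Period 0)·Q(Period 0) = 7×72 + 3×17 + 5×146 + 2×339 = 504 + 51 + 730 + 678 = 1963
Index = 2166 / 1963 × 100 = 110.3413

110.34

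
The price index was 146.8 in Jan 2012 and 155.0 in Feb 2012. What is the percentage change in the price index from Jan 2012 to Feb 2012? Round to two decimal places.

5.59%

Change = (155.0 − 146.8) / 146.8 × 100
       = 8.2 / 146.8 × 100 = 5.5858%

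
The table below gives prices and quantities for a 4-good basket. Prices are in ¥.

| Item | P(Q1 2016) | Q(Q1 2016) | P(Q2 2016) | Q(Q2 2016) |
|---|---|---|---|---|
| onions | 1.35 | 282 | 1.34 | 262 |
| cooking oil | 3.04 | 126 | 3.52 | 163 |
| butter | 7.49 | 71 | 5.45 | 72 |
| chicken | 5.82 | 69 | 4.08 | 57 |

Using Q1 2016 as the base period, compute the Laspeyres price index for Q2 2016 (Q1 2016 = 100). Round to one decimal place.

Laspeyres price index uses base-period quantities as weights.
ΣP(Q2 2016)·Q(Q1 2016) = 1.34×282 + 3.52×126 + 5.45×71 + 4.08×69 = 377.88 + 443.52 + 386.95 + 281.52 = 1489.87
ΣP(Q1 2016)·Q(Q1 2016) = 1.35×282 + 3.04×126 + 7.49×71 + 5.82×69 = 380.7 + 383.04 + 531.79 + 401.58 = 1697.11
Index = 1489.87 / 1697.11 × 100 = 87.7887

87.8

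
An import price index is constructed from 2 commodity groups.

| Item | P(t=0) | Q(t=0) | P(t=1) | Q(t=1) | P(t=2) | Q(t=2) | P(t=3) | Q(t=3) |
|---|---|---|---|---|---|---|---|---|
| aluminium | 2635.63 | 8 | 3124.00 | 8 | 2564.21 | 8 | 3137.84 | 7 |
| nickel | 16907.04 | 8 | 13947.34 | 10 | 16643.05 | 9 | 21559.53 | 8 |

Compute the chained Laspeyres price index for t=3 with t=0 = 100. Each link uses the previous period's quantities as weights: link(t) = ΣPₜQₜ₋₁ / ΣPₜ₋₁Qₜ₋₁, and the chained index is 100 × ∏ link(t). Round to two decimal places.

127.77

Link t=0→t=1:
ΣP(t=1)Q(t=0) = 3124.00×8 + 13947.34×8 = 24992 + 111578.72 = 136570.72
ΣP(t=0)Q(t=0) = 2635.63×8 + 16907.04×8 = 21085.04 + 135256.32 = 156341.36
link = 136570.72/156341.36 = 0.873542
Link t=1→t=2:
ΣP(t=2)Q(t=1) = 2564.21×8 + 16643.05×10 = 20513.68 + 166430.5 = 186944.18
ΣP(t=1)Q(t=1) = 3124.00×8 + 13947.34×10 = 24992 + 139473.4 = 164465.4
link = 186944.18/164465.4 = 1.136678
Link t=2→t=3:
ΣP(t=3)Q(t=2) = 3137.84×8 + 21559.53×9 = 25102.72 + 194035.77 = 219138.49
ΣP(t=2)Q(t=2) = 2564.21×8 + 16643.05×9 = 20513.68 + 149787.45 = 170301.13
link = 219138.49/170301.13 = 1.286771
Chained index = 100 × 0.873542 × 1.136678 × 1.286771 = 127.7680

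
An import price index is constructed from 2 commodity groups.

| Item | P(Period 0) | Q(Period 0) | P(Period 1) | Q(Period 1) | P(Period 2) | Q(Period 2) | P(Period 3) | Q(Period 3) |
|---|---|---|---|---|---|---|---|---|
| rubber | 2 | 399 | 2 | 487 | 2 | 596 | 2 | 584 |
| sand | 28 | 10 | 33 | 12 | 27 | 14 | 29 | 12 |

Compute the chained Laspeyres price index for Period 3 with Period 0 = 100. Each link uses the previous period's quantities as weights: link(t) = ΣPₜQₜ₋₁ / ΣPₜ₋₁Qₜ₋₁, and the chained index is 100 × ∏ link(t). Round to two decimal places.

Link Period 0→Period 1:
ΣP(Period 1)Q(Period 0) = 2×399 + 33×10 = 798 + 330 = 1128
ΣP(Period 0)Q(Period 0) = 2×399 + 28×10 = 798 + 280 = 1078
link = 1128/1078 = 1.046382
Link Period 1→Period 2:
ΣP(Period 2)Q(Period 1) = 2×487 + 27×12 = 974 + 324 = 1298
ΣP(Period 1)Q(Period 1) = 2×487 + 33×12 = 974 + 396 = 1370
link = 1298/1370 = 0.947445
Link Period 2→Period 3:
ΣP(Period 3)Q(Period 2) = 2×596 + 29×14 = 1192 + 406 = 1598
ΣP(Period 2)Q(Period 2) = 2×596 + 27×14 = 1192 + 378 = 1570
link = 1598/1570 = 1.017834
Chained index = 100 × 1.046382 × 0.947445 × 1.017834 = 100.9071

100.91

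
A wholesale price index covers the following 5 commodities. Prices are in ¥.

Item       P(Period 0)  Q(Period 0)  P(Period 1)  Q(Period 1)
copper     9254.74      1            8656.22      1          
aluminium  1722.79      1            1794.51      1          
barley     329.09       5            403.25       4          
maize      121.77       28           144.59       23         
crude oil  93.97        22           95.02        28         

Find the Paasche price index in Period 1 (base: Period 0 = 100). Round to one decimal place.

Paasche price index uses current-period quantities as weights.
ΣP(Period 1)·Q(Period 1) = 8656.22×1 + 1794.51×1 + 403.25×4 + 144.59×23 + 95.02×28 = 8656.22 + 1794.51 + 1613 + 3325.57 + 2660.56 = 18049.86
ΣP(Period 0)·Q(Period 1) = 9254.74×1 + 1722.79×1 + 329.09×4 + 121.77×23 + 93.97×28 = 9254.74 + 1722.79 + 1316.36 + 2800.71 + 2631.16 = 17725.76
Index = 18049.86 / 17725.76 × 100 = 101.8284

101.8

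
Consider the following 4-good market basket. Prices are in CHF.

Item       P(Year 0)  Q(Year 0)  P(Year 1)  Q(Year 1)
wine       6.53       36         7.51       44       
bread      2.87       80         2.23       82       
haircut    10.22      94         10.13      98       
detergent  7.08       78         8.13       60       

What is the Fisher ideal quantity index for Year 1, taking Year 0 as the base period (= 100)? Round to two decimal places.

98.26

Laspeyres component (base-period weights):
ΣP(Year 0)Q(Year 1) = 6.53×44 + 2.87×82 + 10.22×98 + 7.08×60 = 287.32 + 235.34 + 1001.56 + 424.8 = 1949.02
ΣP(Year 0)Q(Year 0) = 6.53×36 + 2.87×80 + 10.22×94 + 7.08×78 = 235.08 + 229.6 + 960.68 + 552.24 = 1977.6
L = 1949.02 / 1977.6 × 100 = 98.5548
Paasche component (current-period weights):
ΣP(Year 1)Q(Year 1) = 7.51×44 + 2.23×82 + 10.13×98 + 8.13×60 = 330.44 + 182.86 + 992.74 + 487.8 = 1993.84
ΣP(Year 1)Q(Year 0) = 7.51×36 + 2.23×80 + 10.13×94 + 8.13×78 = 270.36 + 178.4 + 952.22 + 634.14 = 2035.12
P = 1993.84 / 2035.12 × 100 = 97.9716
Fisher = √(L × P) = √(98.5548 × 97.9716) = 98.2628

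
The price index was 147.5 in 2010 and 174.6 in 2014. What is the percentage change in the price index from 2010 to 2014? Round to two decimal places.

Change = (174.6 − 147.5) / 147.5 × 100
       = 27.1 / 147.5 × 100 = 18.3729%

18.37%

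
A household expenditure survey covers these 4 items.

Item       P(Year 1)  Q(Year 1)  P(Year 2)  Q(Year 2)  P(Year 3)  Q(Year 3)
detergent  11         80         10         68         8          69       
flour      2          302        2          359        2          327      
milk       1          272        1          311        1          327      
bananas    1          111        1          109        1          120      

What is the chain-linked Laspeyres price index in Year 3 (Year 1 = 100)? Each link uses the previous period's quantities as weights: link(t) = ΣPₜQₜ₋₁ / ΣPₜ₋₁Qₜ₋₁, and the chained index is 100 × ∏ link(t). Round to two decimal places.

88.55

Link Year 1→Year 2:
ΣP(Year 2)Q(Year 1) = 10×80 + 2×302 + 1×272 + 1×111 = 800 + 604 + 272 + 111 = 1787
ΣP(Year 1)Q(Year 1) = 11×80 + 2×302 + 1×272 + 1×111 = 880 + 604 + 272 + 111 = 1867
link = 1787/1867 = 0.957151
Link Year 2→Year 3:
ΣP(Year 3)Q(Year 2) = 8×68 + 2×359 + 1×311 + 1×109 = 544 + 718 + 311 + 109 = 1682
ΣP(Year 2)Q(Year 2) = 10×68 + 2×359 + 1×311 + 1×109 = 680 + 718 + 311 + 109 = 1818
link = 1682/1818 = 0.925193
Chained index = 100 × 0.957151 × 0.925193 = 88.5548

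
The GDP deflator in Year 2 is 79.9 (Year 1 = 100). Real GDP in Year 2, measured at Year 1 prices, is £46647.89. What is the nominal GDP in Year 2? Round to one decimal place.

37271.7

Nominal = Real × (Index/100) = 46647.89 × (79.9/100)
        = 46647.89 × 0.799 = 37271.6641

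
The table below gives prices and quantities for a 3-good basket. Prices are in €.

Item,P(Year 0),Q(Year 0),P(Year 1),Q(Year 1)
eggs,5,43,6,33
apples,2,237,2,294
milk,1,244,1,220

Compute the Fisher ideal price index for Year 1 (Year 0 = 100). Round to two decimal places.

Laspeyres component (base-period weights):
ΣP(Year 1)Q(Year 0) = 6×43 + 2×237 + 1×244 = 258 + 474 + 244 = 976
ΣP(Year 0)Q(Year 0) = 5×43 + 2×237 + 1×244 = 215 + 474 + 244 = 933
L = 976 / 933 × 100 = 104.6088
Paasche component (current-period weights):
ΣP(Year 1)Q(Year 1) = 6×33 + 2×294 + 1×220 = 198 + 588 + 220 = 1006
ΣP(Year 0)Q(Year 1) = 5×33 + 2×294 + 1×220 = 165 + 588 + 220 = 973
P = 1006 / 973 × 100 = 103.3916
Fisher = √(L × P) = √(104.6088 × 103.3916) = 103.9984

104.00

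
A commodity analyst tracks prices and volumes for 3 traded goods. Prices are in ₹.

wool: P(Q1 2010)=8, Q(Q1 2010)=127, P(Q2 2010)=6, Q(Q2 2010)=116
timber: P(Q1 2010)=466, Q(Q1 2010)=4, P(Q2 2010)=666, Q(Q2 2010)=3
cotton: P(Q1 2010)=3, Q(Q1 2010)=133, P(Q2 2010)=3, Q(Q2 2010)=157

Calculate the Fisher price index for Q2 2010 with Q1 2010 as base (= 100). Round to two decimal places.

114.89

Laspeyres component (base-period weights):
ΣP(Q2 2010)Q(Q1 2010) = 6×127 + 666×4 + 3×133 = 762 + 2664 + 399 = 3825
ΣP(Q1 2010)Q(Q1 2010) = 8×127 + 466×4 + 3×133 = 1016 + 1864 + 399 = 3279
L = 3825 / 3279 × 100 = 116.6514
Paasche component (current-period weights):
ΣP(Q2 2010)Q(Q2 2010) = 6×116 + 666×3 + 3×157 = 696 + 1998 + 471 = 3165
ΣP(Q1 2010)Q(Q2 2010) = 8×116 + 466×3 + 3×157 = 928 + 1398 + 471 = 2797
P = 3165 / 2797 × 100 = 113.1570
Fisher = √(L × P) = √(116.6514 × 113.1570) = 114.8909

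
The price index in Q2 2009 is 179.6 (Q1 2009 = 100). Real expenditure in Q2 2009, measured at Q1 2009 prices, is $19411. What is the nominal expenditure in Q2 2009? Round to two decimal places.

34862.16

Nominal = Real × (Index/100) = 19411 × (179.6/100)
        = 19411 × 1.796 = 34862.1560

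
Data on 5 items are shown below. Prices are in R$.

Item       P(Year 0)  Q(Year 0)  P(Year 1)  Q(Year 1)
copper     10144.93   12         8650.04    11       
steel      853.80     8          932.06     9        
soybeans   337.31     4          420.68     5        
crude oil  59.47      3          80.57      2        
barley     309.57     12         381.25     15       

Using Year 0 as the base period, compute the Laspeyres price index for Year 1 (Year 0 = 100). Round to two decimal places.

Laspeyres price index uses base-period quantities as weights.
ΣP(Year 1)·Q(Year 0) = 8650.04×12 + 932.06×8 + 420.68×4 + 80.57×3 + 381.25×12 = 103800.48 + 7456.48 + 1682.72 + 241.71 + 4575 = 117756.39
ΣP(Year 0)·Q(Year 0) = 10144.93×12 + 853.80×8 + 337.31×4 + 59.47×3 + 309.57×12 = 121739.16 + 6830.4 + 1349.24 + 178.41 + 3714.84 = 133812.05
Index = 117756.39 / 133812.05 × 100 = 88.0013

88.00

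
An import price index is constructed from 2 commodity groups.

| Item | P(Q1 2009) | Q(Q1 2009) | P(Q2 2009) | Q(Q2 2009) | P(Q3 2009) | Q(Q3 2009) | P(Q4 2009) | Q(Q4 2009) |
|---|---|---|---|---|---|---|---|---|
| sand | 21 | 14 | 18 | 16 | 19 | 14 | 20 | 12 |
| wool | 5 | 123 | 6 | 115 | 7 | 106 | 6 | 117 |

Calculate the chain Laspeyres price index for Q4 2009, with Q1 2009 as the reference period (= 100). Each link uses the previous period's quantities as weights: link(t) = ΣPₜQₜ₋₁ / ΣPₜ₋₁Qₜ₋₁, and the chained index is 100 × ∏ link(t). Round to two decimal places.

Link Q1 2009→Q2 2009:
ΣP(Q2 2009)Q(Q1 2009) = 18×14 + 6×123 = 252 + 738 = 990
ΣP(Q1 2009)Q(Q1 2009) = 21×14 + 5×123 = 294 + 615 = 909
link = 990/909 = 1.089109
Link Q2 2009→Q3 2009:
ΣP(Q3 2009)Q(Q2 2009) = 19×16 + 7×115 = 304 + 805 = 1109
ΣP(Q2 2009)Q(Q2 2009) = 18×16 + 6×115 = 288 + 690 = 978
link = 1109/978 = 1.133947
Link Q3 2009→Q4 2009:
ΣP(Q4 2009)Q(Q3 2009) = 20×14 + 6×106 = 280 + 636 = 916
ΣP(Q3 2009)Q(Q3 2009) = 19×14 + 7×106 = 266 + 742 = 1008
link = 916/1008 = 0.908730
Chained index = 100 × 1.089109 × 1.133947 × 0.908730 = 112.2274

112.23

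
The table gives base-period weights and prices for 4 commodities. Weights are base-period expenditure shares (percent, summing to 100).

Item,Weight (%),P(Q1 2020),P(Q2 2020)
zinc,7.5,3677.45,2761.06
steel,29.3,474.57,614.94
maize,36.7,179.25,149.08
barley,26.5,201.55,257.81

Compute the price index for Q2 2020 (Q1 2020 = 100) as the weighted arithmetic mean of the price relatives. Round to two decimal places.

108.02

zinc: 7.5 × (2761.06/3677.45) = 7.5 × 0.750808 = 5.6311
steel: 29.3 × (614.94/474.57) = 29.3 × 1.295784 = 37.9665
maize: 36.7 × (149.08/179.25) = 36.7 × 0.831688 = 30.5229
barley: 26.5 × (257.81/201.55) = 26.5 × 1.279137 = 33.8971
Index = Σ wᵢ·(p₁ᵢ/p₀ᵢ) = 5.6311 + 37.9665 + 30.5229 + 33.8971 = 108.0176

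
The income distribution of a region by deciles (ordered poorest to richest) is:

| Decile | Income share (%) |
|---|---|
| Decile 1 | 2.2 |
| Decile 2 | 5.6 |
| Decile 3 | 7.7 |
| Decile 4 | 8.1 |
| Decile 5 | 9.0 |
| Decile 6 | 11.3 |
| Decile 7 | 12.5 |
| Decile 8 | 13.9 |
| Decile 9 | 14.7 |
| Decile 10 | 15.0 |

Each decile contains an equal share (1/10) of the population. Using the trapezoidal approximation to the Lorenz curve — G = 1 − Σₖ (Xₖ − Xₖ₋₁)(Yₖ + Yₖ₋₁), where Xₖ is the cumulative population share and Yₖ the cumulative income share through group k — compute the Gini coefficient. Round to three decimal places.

Cumulative income shares Yₖ: 0.0220, 0.0780, 0.1550, 0.2360, 0.3260, 0.4390, 0.5640, 0.7030, 0.8500, 1.0000
Σ (Xₖ−Xₖ₋₁)(Yₖ+Yₖ₋₁) = (1/10)(0.0220+0.0000) + (1/10)(0.0780+0.0220) + (1/10)(0.1550+0.0780) + (1/10)(0.2360+0.1550) + (1/10)(0.3260+0.2360) + (1/10)(0.4390+0.3260) + (1/10)(0.5640+0.4390) + (1/10)(0.7030+0.5640) + (1/10)(0.8500+0.7030) + (1/10)(1.0000+0.8500)
  = 0.0022 + 0.0100 + 0.0233 + 0.0391 + 0.0562 + 0.0765 + 0.1003 + 0.1267 + 0.1553 + 0.1850 = 0.7746
G = 1 − 0.7746 = 0.2254

0.225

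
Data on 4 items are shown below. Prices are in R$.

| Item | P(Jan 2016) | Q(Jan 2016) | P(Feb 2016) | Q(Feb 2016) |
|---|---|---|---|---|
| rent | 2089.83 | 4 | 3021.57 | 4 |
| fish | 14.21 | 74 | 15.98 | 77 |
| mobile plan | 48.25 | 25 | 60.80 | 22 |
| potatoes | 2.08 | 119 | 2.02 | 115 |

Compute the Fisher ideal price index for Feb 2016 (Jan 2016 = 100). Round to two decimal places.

138.38

Laspeyres component (base-period weights):
ΣP(Feb 2016)Q(Jan 2016) = 3021.57×4 + 15.98×74 + 60.80×25 + 2.02×119 = 12086.28 + 1182.52 + 1520 + 240.38 = 15029.18
ΣP(Jan 2016)Q(Jan 2016) = 2089.83×4 + 14.21×74 + 48.25×25 + 2.08×119 = 8359.32 + 1051.54 + 1206.25 + 247.52 = 10864.63
L = 15029.18 / 10864.63 × 100 = 138.3313
Paasche component (current-period weights):
ΣP(Feb 2016)Q(Feb 2016) = 3021.57×4 + 15.98×77 + 60.80×22 + 2.02×115 = 12086.28 + 1230.46 + 1337.6 + 232.3 = 14886.64
ΣP(Jan 2016)Q(Feb 2016) = 2089.83×4 + 14.21×77 + 48.25×22 + 2.08×115 = 8359.32 + 1094.17 + 1061.5 + 239.2 = 10754.19
P = 14886.64 / 10754.19 × 100 = 138.4264
Fisher = √(L × P) = √(138.3313 × 138.4264) = 138.3788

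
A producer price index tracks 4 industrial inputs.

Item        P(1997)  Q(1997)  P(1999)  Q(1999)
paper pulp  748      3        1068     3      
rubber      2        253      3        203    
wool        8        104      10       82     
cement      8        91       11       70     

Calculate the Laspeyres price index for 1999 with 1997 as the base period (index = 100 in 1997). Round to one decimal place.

139.3

Laspeyres price index uses base-period quantities as weights.
ΣP(1999)·Q(1997) = 1068×3 + 3×253 + 10×104 + 11×91 = 3204 + 759 + 1040 + 1001 = 6004
ΣP(1997)·Q(1997) = 748×3 + 2×253 + 8×104 + 8×91 = 2244 + 506 + 832 + 728 = 4310
Index = 6004 / 4310 × 100 = 139.3039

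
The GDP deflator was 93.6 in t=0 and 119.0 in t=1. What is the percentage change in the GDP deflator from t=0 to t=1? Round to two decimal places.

Change = (119.0 − 93.6) / 93.6 × 100
       = 25.4 / 93.6 × 100 = 27.1368%

27.14%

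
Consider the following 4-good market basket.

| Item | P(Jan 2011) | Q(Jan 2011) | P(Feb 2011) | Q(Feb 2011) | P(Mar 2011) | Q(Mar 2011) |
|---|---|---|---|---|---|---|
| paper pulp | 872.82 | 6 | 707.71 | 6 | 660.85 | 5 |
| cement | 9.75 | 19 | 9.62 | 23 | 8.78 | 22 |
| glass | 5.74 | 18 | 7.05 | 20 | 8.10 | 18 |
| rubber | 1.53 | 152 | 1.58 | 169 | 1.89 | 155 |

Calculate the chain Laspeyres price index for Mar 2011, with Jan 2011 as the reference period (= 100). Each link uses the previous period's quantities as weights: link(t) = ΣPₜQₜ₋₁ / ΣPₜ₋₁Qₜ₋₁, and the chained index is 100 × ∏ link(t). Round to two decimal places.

79.41

Link Jan 2011→Feb 2011:
ΣP(Feb 2011)Q(Jan 2011) = 707.71×6 + 9.62×19 + 7.05×18 + 1.58×152 = 4246.26 + 182.78 + 126.9 + 240.16 = 4796.1
ΣP(Jan 2011)Q(Jan 2011) = 872.82×6 + 9.75×19 + 5.74×18 + 1.53×152 = 5236.92 + 185.25 + 103.32 + 232.56 = 5758.05
link = 4796.1/5758.05 = 0.832938
Link Feb 2011→Mar 2011:
ΣP(Mar 2011)Q(Feb 2011) = 660.85×6 + 8.78×23 + 8.10×20 + 1.89×169 = 3965.1 + 201.94 + 162 + 319.41 = 4648.45
ΣP(Feb 2011)Q(Feb 2011) = 707.71×6 + 9.62×23 + 7.05×20 + 1.58×169 = 4246.26 + 221.26 + 141 + 267.02 = 4875.54
link = 4648.45/4875.54 = 0.953423
Chained index = 100 × 0.832938 × 0.953423 = 79.4142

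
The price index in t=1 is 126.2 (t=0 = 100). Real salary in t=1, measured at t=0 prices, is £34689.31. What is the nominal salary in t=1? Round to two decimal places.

43777.91

Nominal = Real × (Index/100) = 34689.31 × (126.2/100)
        = 34689.31 × 1.262 = 43777.9092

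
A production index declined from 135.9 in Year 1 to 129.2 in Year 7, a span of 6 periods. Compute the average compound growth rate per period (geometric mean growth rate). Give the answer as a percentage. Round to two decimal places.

-0.84%

Growth factor = (129.2/135.9)^(1/6) = (0.950699)^(1/6) = 0.991609
Growth rate = 0.991609 − 1 = -0.008391 = -0.8391%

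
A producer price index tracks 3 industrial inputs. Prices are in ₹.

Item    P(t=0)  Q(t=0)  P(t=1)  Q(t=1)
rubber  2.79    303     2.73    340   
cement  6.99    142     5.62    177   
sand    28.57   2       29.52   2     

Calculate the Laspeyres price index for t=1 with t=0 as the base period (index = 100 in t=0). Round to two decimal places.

Laspeyres price index uses base-period quantities as weights.
ΣP(t=1)·Q(t=0) = 2.73×303 + 5.62×142 + 29.52×2 = 827.19 + 798.04 + 59.04 = 1684.27
ΣP(t=0)·Q(t=0) = 2.79×303 + 6.99×142 + 28.57×2 = 845.37 + 992.58 + 57.14 = 1895.09
Index = 1684.27 / 1895.09 × 100 = 88.8755

88.88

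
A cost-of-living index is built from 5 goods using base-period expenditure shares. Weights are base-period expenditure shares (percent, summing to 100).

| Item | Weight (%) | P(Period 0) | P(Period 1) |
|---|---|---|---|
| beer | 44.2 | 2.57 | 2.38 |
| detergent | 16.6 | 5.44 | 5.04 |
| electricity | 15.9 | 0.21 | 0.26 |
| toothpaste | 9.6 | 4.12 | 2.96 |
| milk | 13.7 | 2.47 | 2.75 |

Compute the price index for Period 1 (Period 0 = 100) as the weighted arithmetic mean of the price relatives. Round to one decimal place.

98.1

beer: 44.2 × (2.38/2.57) = 44.2 × 0.926070 = 40.9323
detergent: 16.6 × (5.04/5.44) = 16.6 × 0.926471 = 15.3794
electricity: 15.9 × (0.26/0.21) = 15.9 × 1.238095 = 19.6857
toothpaste: 9.6 × (2.96/4.12) = 9.6 × 0.718447 = 6.8971
milk: 13.7 × (2.75/2.47) = 13.7 × 1.113360 = 15.2530
Index = Σ wᵢ·(p₁ᵢ/p₀ᵢ) = 40.9323 + 15.3794 + 19.6857 + 6.8971 + 15.2530 = 98.1475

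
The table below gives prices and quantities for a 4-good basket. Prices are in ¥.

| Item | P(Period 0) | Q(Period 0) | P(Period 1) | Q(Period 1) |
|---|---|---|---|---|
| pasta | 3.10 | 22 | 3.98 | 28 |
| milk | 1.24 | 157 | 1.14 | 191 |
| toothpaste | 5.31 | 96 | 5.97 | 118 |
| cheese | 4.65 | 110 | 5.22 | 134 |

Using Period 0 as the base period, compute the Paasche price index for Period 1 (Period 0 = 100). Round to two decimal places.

Paasche price index uses current-period quantities as weights.
ΣP(Period 1)·Q(Period 1) = 3.98×28 + 1.14×191 + 5.97×118 + 5.22×134 = 111.44 + 217.74 + 704.46 + 699.48 = 1733.12
ΣP(Period 0)·Q(Period 1) = 3.10×28 + 1.24×191 + 5.31×118 + 4.65×134 = 86.8 + 236.84 + 626.58 + 623.1 = 1573.32
Index = 1733.12 / 1573.32 × 100 = 110.1569

110.16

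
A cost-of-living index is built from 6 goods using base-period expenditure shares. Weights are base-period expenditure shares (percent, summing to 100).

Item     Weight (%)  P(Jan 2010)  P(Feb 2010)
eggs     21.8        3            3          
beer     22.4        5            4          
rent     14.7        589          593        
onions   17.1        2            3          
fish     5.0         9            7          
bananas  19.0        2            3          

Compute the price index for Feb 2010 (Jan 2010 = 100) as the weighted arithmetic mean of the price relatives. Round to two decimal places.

112.56

eggs: 21.8 × (3/3) = 21.8 × 1.000000 = 21.8000
beer: 22.4 × (4/5) = 22.4 × 0.800000 = 17.9200
rent: 14.7 × (593/589) = 14.7 × 1.006791 = 14.7998
onions: 17.1 × (3/2) = 17.1 × 1.500000 = 25.6500
fish: 5.0 × (7/9) = 5.0 × 0.777778 = 3.8889
bananas: 19.0 × (3/2) = 19.0 × 1.500000 = 28.5000
Index = Σ wᵢ·(p₁ᵢ/p₀ᵢ) = 21.8000 + 17.9200 + 14.7998 + 25.6500 + 3.8889 + 28.5000 = 112.5587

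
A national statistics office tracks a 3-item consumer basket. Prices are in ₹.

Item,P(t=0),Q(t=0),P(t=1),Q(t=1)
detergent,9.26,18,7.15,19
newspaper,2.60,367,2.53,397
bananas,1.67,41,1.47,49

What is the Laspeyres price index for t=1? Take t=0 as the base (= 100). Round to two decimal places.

93.96

Laspeyres price index uses base-period quantities as weights.
ΣP(t=1)·Q(t=0) = 7.15×18 + 2.53×367 + 1.47×41 = 128.7 + 928.51 + 60.27 = 1117.48
ΣP(t=0)·Q(t=0) = 9.26×18 + 2.60×367 + 1.67×41 = 166.68 + 954.2 + 68.47 = 1189.35
Index = 1117.48 / 1189.35 × 100 = 93.9572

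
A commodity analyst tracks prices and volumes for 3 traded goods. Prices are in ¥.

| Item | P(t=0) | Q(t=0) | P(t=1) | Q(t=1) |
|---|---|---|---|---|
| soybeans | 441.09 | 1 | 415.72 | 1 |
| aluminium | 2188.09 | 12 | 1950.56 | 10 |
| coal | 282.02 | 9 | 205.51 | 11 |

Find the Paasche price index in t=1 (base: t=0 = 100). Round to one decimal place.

Paasche price index uses current-period quantities as weights.
ΣP(t=1)·Q(t=1) = 415.72×1 + 1950.56×10 + 205.51×11 = 415.72 + 19505.6 + 2260.61 = 22181.93
ΣP(t=0)·Q(t=1) = 441.09×1 + 2188.09×10 + 282.02×11 = 441.09 + 21880.9 + 3102.22 = 25424.21
Index = 22181.93 / 25424.21 × 100 = 87.2473

87.2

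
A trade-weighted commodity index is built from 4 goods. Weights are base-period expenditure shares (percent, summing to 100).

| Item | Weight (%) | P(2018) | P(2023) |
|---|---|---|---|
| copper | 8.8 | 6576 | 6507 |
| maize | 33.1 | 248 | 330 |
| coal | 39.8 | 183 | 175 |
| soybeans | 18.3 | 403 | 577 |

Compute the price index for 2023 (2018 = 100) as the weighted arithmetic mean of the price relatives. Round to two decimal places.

copper: 8.8 × (6507/6576) = 8.8 × 0.989507 = 8.7077
maize: 33.1 × (330/248) = 33.1 × 1.330645 = 44.0444
coal: 39.8 × (175/183) = 39.8 × 0.956284 = 38.0601
soybeans: 18.3 × (577/403) = 18.3 × 1.431762 = 26.2012
Index = Σ wᵢ·(p₁ᵢ/p₀ᵢ) = 8.7077 + 44.0444 + 38.0601 + 26.2012 = 117.0134

117.01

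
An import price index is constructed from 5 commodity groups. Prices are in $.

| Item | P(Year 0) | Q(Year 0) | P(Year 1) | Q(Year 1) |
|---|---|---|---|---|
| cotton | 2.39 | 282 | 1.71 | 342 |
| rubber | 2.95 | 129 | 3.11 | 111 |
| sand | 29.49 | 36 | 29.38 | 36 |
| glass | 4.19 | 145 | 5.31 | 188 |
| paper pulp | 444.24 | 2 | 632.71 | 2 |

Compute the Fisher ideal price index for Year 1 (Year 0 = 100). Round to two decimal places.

Laspeyres component (base-period weights):
ΣP(Year 1)Q(Year 0) = 1.71×282 + 3.11×129 + 29.38×36 + 5.31×145 + 632.71×2 = 482.22 + 401.19 + 1057.68 + 769.95 + 1265.42 = 3976.46
ΣP(Year 0)Q(Year 0) = 2.39×282 + 2.95×129 + 29.49×36 + 4.19×145 + 444.24×2 = 673.98 + 380.55 + 1061.64 + 607.55 + 888.48 = 3612.2
L = 3976.46 / 3612.2 × 100 = 110.0842
Paasche component (current-period weights):
ΣP(Year 1)Q(Year 1) = 1.71×342 + 3.11×111 + 29.38×36 + 5.31×188 + 632.71×2 = 584.82 + 345.21 + 1057.68 + 998.28 + 1265.42 = 4251.41
ΣP(Year 0)Q(Year 1) = 2.39×342 + 2.95×111 + 29.49×36 + 4.19×188 + 444.24×2 = 817.38 + 327.45 + 1061.64 + 787.72 + 888.48 = 3882.67
P = 4251.41 / 3882.67 × 100 = 109.4971
Fisher = √(L × P) = √(110.0842 × 109.4971) = 109.7902

109.79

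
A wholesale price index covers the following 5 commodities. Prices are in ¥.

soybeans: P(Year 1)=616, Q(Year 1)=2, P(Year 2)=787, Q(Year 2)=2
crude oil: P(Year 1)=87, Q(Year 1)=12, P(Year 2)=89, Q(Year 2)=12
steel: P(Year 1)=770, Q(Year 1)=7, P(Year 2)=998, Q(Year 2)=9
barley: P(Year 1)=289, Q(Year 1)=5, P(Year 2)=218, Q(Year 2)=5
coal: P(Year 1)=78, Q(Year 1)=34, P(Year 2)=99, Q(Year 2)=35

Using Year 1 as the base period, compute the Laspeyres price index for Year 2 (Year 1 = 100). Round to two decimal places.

Laspeyres price index uses base-period quantities as weights.
ΣP(Year 2)·Q(Year 1) = 787×2 + 89×12 + 998×7 + 218×5 + 99×34 = 1574 + 1068 + 6986 + 1090 + 3366 = 14084
ΣP(Year 1)·Q(Year 1) = 616×2 + 87×12 + 770×7 + 289×5 + 78×34 = 1232 + 1044 + 5390 + 1445 + 2652 = 11763
Index = 14084 / 11763 × 100 = 119.7314

119.73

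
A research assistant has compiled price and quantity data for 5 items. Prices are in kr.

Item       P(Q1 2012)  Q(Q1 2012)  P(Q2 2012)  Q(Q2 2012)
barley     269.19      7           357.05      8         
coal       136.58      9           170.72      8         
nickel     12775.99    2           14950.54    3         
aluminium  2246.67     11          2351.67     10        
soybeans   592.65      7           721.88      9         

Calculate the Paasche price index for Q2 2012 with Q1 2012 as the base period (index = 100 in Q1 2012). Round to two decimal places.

114.00

Paasche price index uses current-period quantities as weights.
ΣP(Q2 2012)·Q(Q2 2012) = 357.05×8 + 170.72×8 + 14950.54×3 + 2351.67×10 + 721.88×9 = 2856.4 + 1365.76 + 44851.62 + 23516.7 + 6496.92 = 79087.4
ΣP(Q1 2012)·Q(Q2 2012) = 269.19×8 + 136.58×8 + 12775.99×3 + 2246.67×10 + 592.65×9 = 2153.52 + 1092.64 + 38327.97 + 22466.7 + 5333.85 = 69374.68
Index = 79087.4 / 69374.68 × 100 = 114.0004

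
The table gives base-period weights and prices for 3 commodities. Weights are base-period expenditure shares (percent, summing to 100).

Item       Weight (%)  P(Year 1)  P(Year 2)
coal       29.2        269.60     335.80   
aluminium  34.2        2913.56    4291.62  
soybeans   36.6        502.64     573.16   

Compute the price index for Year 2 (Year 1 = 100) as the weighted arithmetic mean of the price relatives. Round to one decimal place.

coal: 29.2 × (335.80/269.60) = 29.2 × 1.245549 = 36.3700
aluminium: 34.2 × (4291.62/2913.56) = 34.2 × 1.472982 = 50.3760
soybeans: 36.6 × (573.16/502.64) = 36.6 × 1.140299 = 41.7350
Index = Σ wᵢ·(p₁ᵢ/p₀ᵢ) = 36.3700 + 50.3760 + 41.7350 = 128.4809

128.5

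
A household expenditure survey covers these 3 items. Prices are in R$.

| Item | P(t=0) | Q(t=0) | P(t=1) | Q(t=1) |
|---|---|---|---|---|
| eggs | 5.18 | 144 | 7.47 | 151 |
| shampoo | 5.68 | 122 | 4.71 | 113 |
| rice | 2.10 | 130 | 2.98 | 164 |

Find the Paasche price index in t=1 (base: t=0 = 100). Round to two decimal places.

121.52

Paasche price index uses current-period quantities as weights.
ΣP(t=1)·Q(t=1) = 7.47×151 + 4.71×113 + 2.98×164 = 1127.97 + 532.23 + 488.72 = 2148.92
ΣP(t=0)·Q(t=1) = 5.18×151 + 5.68×113 + 2.10×164 = 782.18 + 641.84 + 344.4 = 1768.42
Index = 2148.92 / 1768.42 × 100 = 121.5164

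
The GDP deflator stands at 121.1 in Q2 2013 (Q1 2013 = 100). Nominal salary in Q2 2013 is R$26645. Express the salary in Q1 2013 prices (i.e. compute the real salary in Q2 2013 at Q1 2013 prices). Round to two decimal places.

Real = Nominal ÷ (Index/100) = 26645 ÷ (121.1/100)
     = 26645 ÷ 1.211 = 22002.4773

22002.48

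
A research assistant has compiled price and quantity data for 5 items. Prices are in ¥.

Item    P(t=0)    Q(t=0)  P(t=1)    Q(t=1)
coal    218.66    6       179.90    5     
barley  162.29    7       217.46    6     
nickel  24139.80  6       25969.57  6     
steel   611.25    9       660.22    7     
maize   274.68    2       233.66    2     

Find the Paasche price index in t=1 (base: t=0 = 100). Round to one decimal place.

107.5

Paasche price index uses current-period quantities as weights.
ΣP(t=1)·Q(t=1) = 179.90×5 + 217.46×6 + 25969.57×6 + 660.22×7 + 233.66×2 = 899.5 + 1304.76 + 155817.42 + 4621.54 + 467.32 = 163110.54
ΣP(t=0)·Q(t=1) = 218.66×5 + 162.29×6 + 24139.80×6 + 611.25×7 + 274.68×2 = 1093.3 + 973.74 + 144838.8 + 4278.75 + 549.36 = 151733.95
Index = 163110.54 / 151733.95 × 100 = 107.4977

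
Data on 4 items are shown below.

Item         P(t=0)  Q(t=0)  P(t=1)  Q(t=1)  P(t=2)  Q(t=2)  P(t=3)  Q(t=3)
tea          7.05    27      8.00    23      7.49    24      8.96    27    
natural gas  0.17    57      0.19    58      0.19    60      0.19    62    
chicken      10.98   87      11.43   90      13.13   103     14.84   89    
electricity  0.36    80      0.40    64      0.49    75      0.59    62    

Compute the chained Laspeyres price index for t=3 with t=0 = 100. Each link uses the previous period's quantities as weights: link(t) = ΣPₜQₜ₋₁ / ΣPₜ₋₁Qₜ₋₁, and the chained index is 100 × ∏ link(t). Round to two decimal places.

134.68

Link t=0→t=1:
ΣP(t=1)Q(t=0) = 8.00×27 + 0.19×57 + 11.43×87 + 0.40×80 = 216 + 10.83 + 994.41 + 32 = 1253.24
ΣP(t=0)Q(t=0) = 7.05×27 + 0.17×57 + 10.98×87 + 0.36×80 = 190.35 + 9.69 + 955.26 + 28.8 = 1184.1
link = 1253.24/1184.1 = 1.058390
Link t=1→t=2:
ΣP(t=2)Q(t=1) = 7.49×23 + 0.19×58 + 13.13×90 + 0.49×64 = 172.27 + 11.02 + 1181.7 + 31.36 = 1396.35
ΣP(t=1)Q(t=1) = 8.00×23 + 0.19×58 + 11.43×90 + 0.40×64 = 184 + 11.02 + 1028.7 + 25.6 = 1249.32
link = 1396.35/1249.32 = 1.117688
Link t=2→t=3:
ΣP(t=3)Q(t=2) = 8.96×24 + 0.19×60 + 14.84×103 + 0.59×75 = 215.04 + 11.4 + 1528.52 + 44.25 = 1799.21
ΣP(t=2)Q(t=2) = 7.49×24 + 0.19×60 + 13.13×103 + 0.49×75 = 179.76 + 11.4 + 1352.39 + 36.75 = 1580.3
link = 1799.21/1580.3 = 1.138524
Chained index = 100 × 1.058390 × 1.117688 × 1.138524 = 134.6818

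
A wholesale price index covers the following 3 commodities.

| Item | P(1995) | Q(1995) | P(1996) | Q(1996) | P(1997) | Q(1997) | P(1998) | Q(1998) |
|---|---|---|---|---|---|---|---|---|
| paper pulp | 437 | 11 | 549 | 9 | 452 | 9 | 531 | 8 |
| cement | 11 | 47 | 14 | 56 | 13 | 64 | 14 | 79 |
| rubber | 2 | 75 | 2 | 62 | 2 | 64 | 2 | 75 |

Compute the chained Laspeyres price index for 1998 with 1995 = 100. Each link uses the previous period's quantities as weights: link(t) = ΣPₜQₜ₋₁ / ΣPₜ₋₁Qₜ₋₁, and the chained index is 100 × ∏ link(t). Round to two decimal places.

Link 1995→1996:
ΣP(1996)Q(1995) = 549×11 + 14×47 + 2×75 = 6039 + 658 + 150 = 6847
ΣP(1995)Q(1995) = 437×11 + 11×47 + 2×75 = 4807 + 517 + 150 = 5474
link = 6847/5474 = 1.250822
Link 1996→1997:
ΣP(1997)Q(1996) = 452×9 + 13×56 + 2×62 = 4068 + 728 + 124 = 4920
ΣP(1996)Q(1996) = 549×9 + 14×56 + 2×62 = 4941 + 784 + 124 = 5849
link = 4920/5849 = 0.841169
Link 1997→1998:
ΣP(1998)Q(1997) = 531×9 + 14×64 + 2×64 = 4779 + 896 + 128 = 5803
ΣP(1997)Q(1997) = 452×9 + 13×64 + 2×64 = 4068 + 832 + 128 = 5028
link = 5803/5028 = 1.154137
Chained index = 100 × 1.250822 × 0.841169 × 1.154137 = 121.4329

121.43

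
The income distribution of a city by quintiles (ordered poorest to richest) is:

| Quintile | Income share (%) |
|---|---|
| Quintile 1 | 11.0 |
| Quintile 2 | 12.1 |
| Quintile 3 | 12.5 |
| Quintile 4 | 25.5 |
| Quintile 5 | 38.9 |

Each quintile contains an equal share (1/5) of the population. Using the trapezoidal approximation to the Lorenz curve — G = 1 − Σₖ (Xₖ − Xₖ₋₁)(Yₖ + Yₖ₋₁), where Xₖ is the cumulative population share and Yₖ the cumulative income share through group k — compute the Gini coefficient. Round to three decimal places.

0.277

Cumulative income shares Yₖ: 0.1100, 0.2310, 0.3560, 0.6110, 1.0000
Σ (Xₖ−Xₖ₋₁)(Yₖ+Yₖ₋₁) = (1/5)(0.1100+0.0000) + (1/5)(0.2310+0.1100) + (1/5)(0.3560+0.2310) + (1/5)(0.6110+0.3560) + (1/5)(1.0000+0.6110)
  = 0.0220 + 0.0682 + 0.1174 + 0.1934 + 0.3222 = 0.7232
G = 1 − 0.7232 = 0.2768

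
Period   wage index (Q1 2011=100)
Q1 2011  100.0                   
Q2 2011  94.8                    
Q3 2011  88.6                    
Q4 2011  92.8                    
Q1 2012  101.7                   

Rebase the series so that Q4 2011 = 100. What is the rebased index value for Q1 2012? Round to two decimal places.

Rebased(Q1 2012) = 101.7 / 92.8 × 100 = 109.5905

109.59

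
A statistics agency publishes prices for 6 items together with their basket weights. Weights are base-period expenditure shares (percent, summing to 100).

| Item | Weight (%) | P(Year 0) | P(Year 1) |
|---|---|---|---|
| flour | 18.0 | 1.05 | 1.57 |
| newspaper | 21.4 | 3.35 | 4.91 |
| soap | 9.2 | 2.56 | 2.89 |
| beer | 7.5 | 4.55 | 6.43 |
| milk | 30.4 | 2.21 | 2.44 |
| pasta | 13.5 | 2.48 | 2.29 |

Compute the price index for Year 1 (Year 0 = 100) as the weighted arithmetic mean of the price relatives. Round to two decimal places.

125.29

flour: 18.0 × (1.57/1.05) = 18.0 × 1.495238 = 26.9143
newspaper: 21.4 × (4.91/3.35) = 21.4 × 1.465672 = 31.3654
soap: 9.2 × (2.89/2.56) = 9.2 × 1.128906 = 10.3859
beer: 7.5 × (6.43/4.55) = 7.5 × 1.413187 = 10.5989
milk: 30.4 × (2.44/2.21) = 30.4 × 1.104072 = 33.5638
pasta: 13.5 × (2.29/2.48) = 13.5 × 0.923387 = 12.4657
Index = Σ wᵢ·(p₁ᵢ/p₀ᵢ) = 26.9143 + 31.3654 + 10.3859 + 10.5989 + 33.5638 + 12.4657 = 125.2940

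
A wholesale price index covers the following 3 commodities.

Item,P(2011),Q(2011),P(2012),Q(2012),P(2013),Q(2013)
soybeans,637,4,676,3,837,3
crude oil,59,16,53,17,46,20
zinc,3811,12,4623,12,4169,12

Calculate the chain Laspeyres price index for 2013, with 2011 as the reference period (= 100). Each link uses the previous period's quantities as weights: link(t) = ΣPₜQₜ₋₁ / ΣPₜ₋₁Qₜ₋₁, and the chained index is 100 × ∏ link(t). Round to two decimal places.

109.48

Link 2011→2012:
ΣP(2012)Q(2011) = 676×4 + 53×16 + 4623×12 = 2704 + 848 + 55476 = 59028
ΣP(2011)Q(2011) = 637×4 + 59×16 + 3811×12 = 2548 + 944 + 45732 = 49224
link = 59028/49224 = 1.199171
Link 2012→2013:
ΣP(2013)Q(2012) = 837×3 + 46×17 + 4169×12 = 2511 + 782 + 50028 = 53321
ΣP(2012)Q(2012) = 676×3 + 53×17 + 4623×12 = 2028 + 901 + 55476 = 58405
link = 53321/58405 = 0.912953
Chained index = 100 × 1.199171 × 0.912953 = 109.4786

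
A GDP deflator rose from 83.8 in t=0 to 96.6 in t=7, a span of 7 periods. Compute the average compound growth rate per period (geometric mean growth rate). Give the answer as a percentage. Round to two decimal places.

Growth factor = (96.6/83.8)^(1/7) = (1.152745)^(1/7) = 1.020514
Growth rate = 1.020514 − 1 = 0.020514 = 2.0514%

2.05%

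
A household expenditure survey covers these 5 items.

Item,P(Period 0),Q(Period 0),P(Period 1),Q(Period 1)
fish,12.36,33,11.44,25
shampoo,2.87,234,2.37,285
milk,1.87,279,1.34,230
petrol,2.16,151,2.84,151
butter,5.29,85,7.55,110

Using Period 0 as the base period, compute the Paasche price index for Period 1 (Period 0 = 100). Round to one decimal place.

102.6

Paasche price index uses current-period quantities as weights.
ΣP(Period 1)·Q(Period 1) = 11.44×25 + 2.37×285 + 1.34×230 + 2.84×151 + 7.55×110 = 286 + 675.45 + 308.2 + 428.84 + 830.5 = 2528.99
ΣP(Period 0)·Q(Period 1) = 12.36×25 + 2.87×285 + 1.87×230 + 2.16×151 + 5.29×110 = 309 + 817.95 + 430.1 + 326.16 + 581.9 = 2465.11
Index = 2528.99 / 2465.11 × 100 = 102.5914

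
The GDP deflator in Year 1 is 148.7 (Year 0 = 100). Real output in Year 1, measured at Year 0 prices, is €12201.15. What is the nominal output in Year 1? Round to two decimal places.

Nominal = Real × (Index/100) = 12201.15 × (148.7/100)
        = 12201.15 × 1.487 = 18143.1100

18143.11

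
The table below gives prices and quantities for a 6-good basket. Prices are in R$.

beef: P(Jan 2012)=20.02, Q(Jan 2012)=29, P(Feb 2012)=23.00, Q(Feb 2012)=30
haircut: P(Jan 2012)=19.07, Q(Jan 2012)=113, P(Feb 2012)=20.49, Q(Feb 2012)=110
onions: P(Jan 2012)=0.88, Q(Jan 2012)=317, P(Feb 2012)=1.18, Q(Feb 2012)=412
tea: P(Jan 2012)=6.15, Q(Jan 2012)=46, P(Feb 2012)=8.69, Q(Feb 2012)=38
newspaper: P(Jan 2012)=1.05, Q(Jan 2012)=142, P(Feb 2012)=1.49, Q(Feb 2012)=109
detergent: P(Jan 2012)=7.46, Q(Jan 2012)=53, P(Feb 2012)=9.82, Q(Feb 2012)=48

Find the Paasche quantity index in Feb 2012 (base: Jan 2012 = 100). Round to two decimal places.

Paasche quantity index uses current-period prices as weights.
ΣP(Feb 2012)·Q(Feb 2012) = 23.00×30 + 20.49×110 + 1.18×412 + 8.69×38 + 1.49×109 + 9.82×48 = 690 + 2253.9 + 486.16 + 330.22 + 162.41 + 471.36 = 4394.05
ΣP(Feb 2012)·Q(Jan 2012) = 23.00×29 + 20.49×113 + 1.18×317 + 8.69×46 + 1.49×142 + 9.82×53 = 667 + 2315.37 + 374.06 + 399.74 + 211.58 + 520.46 = 4488.21
Index = 4394.05 / 4488.21 × 100 = 97.9021

97.90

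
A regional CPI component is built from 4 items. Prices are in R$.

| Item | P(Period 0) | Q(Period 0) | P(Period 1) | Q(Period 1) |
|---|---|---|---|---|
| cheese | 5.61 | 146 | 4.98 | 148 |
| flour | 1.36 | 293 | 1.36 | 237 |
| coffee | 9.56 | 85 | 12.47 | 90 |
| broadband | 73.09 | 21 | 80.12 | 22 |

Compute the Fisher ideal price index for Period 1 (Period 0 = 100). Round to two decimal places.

108.71

Laspeyres component (base-period weights):
ΣP(Period 1)Q(Period 0) = 4.98×146 + 1.36×293 + 12.47×85 + 80.12×21 = 727.08 + 398.48 + 1059.95 + 1682.52 = 3868.03
ΣP(Period 0)Q(Period 0) = 5.61×146 + 1.36×293 + 9.56×85 + 73.09×21 = 819.06 + 398.48 + 812.6 + 1534.89 = 3565.03
L = 3868.03 / 3565.03 × 100 = 108.4992
Paasche component (current-period weights):
ΣP(Period 1)Q(Period 1) = 4.98×148 + 1.36×237 + 12.47×90 + 80.12×22 = 737.04 + 322.32 + 1122.3 + 1762.64 = 3944.3
ΣP(Period 0)Q(Period 1) = 5.61×148 + 1.36×237 + 9.56×90 + 73.09×22 = 830.28 + 322.32 + 860.4 + 1607.98 = 3620.98
P = 3944.3 / 3620.98 × 100 = 108.9291
Fisher = √(L × P) = √(108.4992 × 108.9291) = 108.7139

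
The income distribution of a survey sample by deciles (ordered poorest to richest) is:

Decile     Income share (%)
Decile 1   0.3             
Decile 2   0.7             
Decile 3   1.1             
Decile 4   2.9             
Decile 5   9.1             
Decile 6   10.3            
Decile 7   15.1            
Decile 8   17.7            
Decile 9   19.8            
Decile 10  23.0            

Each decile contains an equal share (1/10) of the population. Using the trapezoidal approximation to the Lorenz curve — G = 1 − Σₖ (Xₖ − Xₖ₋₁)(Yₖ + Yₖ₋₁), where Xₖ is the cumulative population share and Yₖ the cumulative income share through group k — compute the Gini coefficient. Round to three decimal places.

0.459

Cumulative income shares Yₖ: 0.0030, 0.0100, 0.0210, 0.0500, 0.1410, 0.2440, 0.3950, 0.5720, 0.7700, 1.0000
Σ (Xₖ−Xₖ₋₁)(Yₖ+Yₖ₋₁) = (1/10)(0.0030+0.0000) + (1/10)(0.0100+0.0030) + (1/10)(0.0210+0.0100) + (1/10)(0.0500+0.0210) + (1/10)(0.1410+0.0500) + (1/10)(0.2440+0.1410) + (1/10)(0.3950+0.2440) + (1/10)(0.5720+0.3950) + (1/10)(0.7700+0.5720) + (1/10)(1.0000+0.7700)
  = 0.0003 + 0.0013 + 0.0031 + 0.0071 + 0.0191 + 0.0385 + 0.0639 + 0.0967 + 0.1342 + 0.1770 = 0.5412
G = 1 − 0.5412 = 0.4588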